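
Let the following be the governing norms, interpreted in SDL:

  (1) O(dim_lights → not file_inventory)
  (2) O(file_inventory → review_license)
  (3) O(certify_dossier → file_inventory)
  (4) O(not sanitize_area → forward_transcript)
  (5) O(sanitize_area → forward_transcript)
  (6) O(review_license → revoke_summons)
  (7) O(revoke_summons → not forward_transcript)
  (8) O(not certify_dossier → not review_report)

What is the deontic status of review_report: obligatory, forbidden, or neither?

Premises 4 and 5 are O(not sanitize_area → forward_transcript) and O(sanitize_area → forward_transcript); every ideal world satisfies not sanitize_area or sanitize_area, so in either case forward_transcript holds — hence O(forward_transcript).
Premise 7 is O(revoke_summons → not forward_transcript); contrapositively O(forward_transcript → not revoke_summons). Since O(forward_transcript) holds, K gives O(not revoke_summons).
Premise 6, O(review_license → revoke_summons), contraposes to O(not revoke_summons → not review_license); with O(not revoke_summons) we get O(not review_license).
Premise 2, O(file_inventory → review_license), contraposes to O(not review_license → not file_inventory); with O(not review_license) we get O(not file_inventory).
Premise 3, O(certify_dossier → file_inventory), contraposes to O(not file_inventory → not certify_dossier); with O(not file_inventory) we get O(not certify_dossier).
From O(not certify_dossier) and premise 8, O(not certify_dossier → not review_report), we obtain O(not review_report).
Premise 1 does not contribute to this derivation.
Thus O(not review_report), which is F(review_report): review_report is forbidden.

Forbidden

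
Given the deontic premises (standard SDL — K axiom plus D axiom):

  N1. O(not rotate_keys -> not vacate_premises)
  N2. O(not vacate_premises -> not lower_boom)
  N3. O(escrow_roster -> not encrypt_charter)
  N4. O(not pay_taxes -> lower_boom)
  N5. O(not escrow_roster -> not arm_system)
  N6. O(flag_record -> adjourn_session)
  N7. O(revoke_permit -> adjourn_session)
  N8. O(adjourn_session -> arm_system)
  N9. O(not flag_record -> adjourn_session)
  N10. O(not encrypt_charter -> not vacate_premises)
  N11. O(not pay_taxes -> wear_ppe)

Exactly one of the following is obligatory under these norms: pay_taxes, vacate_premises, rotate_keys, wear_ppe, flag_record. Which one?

pay_taxes

Premises 9 and 6 are O(not flag_record -> adjourn_session) and O(flag_record -> adjourn_session); every ideal world satisfies not flag_record or flag_record, so in either case adjourn_session holds — hence O(adjourn_session).
Premise 8 is O(adjourn_session -> arm_system); since O(adjourn_session), deontic closure gives O(arm_system).
Premise 5, O(not escrow_roster -> not arm_system), contraposes to O(arm_system -> escrow_roster); with O(arm_system) we get O(escrow_roster).
Applying K to premise 3 (O(escrow_roster -> not encrypt_charter)) and O(escrow_roster) yields O(not encrypt_charter).
Premise 10 is O(not encrypt_charter -> not vacate_premises); since O(not encrypt_charter), deontic closure gives O(not vacate_premises).
Premise 2 is O(not vacate_premises -> not lower_boom); since O(not vacate_premises), deontic closure gives O(not lower_boom).
Premise 4, O(not pay_taxes -> lower_boom), contraposes to O(not lower_boom -> pay_taxes); with O(not lower_boom) we get O(pay_taxes).
So O(pay_taxes) holds — pay_taxes is obligatory. None of the other listed options is made obligatory by any chain of premises.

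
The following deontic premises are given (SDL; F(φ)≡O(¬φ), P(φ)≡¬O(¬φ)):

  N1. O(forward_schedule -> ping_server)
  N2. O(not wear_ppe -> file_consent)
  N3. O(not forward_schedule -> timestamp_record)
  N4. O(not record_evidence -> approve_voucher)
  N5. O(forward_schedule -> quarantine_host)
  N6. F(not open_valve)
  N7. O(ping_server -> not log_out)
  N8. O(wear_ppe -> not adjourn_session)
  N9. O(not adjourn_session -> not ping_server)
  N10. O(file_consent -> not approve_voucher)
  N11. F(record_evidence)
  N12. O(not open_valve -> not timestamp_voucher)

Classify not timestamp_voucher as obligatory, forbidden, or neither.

Premise 12 is O(not open_valve -> not timestamp_voucher), but O(not open_valve) is not derivable from the premises, so it does not yield O(not timestamp_voucher).
No premise or chain of K-axiom applications forces O(not timestamp_voucher), and none forces O(timestamp_voucher). So not timestamp_voucher is neither obligatory nor forbidden under these norms.

Neither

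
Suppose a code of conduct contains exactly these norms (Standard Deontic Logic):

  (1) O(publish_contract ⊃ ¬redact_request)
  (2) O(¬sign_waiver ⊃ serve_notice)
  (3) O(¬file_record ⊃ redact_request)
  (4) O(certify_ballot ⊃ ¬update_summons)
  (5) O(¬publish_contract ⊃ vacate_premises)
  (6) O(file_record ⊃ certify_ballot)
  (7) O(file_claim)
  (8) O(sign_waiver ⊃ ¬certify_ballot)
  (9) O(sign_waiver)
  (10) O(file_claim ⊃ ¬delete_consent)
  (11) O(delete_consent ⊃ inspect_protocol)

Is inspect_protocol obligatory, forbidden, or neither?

Neither

Premise 11 is O(delete_consent ⊃ inspect_protocol), but O(delete_consent) is not derivable from the premises, so it does not yield O(inspect_protocol).
No premise or chain of K-axiom applications forces O(inspect_protocol), and none forces O(¬inspect_protocol). So inspect_protocol is neither obligatory nor forbidden under these norms.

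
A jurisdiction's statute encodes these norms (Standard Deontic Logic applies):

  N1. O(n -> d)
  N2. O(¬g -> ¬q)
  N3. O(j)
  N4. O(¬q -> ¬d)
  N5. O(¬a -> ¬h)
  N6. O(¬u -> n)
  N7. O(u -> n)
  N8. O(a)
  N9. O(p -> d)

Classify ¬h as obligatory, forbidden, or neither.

Neither

Premise 5 is O(¬a -> ¬h), but O(¬a) is not derivable from the premises, so it does not yield O(¬h).
No premise or chain of K-axiom applications forces O(¬h), and none forces O(h). So ¬h is neither obligatory nor forbidden under these norms.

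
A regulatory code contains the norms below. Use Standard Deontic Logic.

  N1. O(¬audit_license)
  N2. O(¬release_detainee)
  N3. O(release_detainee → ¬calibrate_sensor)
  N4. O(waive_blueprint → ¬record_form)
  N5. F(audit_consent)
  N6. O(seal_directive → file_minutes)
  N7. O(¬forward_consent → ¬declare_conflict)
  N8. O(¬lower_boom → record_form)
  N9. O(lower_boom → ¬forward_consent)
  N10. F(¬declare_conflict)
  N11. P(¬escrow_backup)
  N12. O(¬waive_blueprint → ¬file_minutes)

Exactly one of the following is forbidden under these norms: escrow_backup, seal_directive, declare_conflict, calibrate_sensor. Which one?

F(¬declare_conflict) at premise 10 means O(declare_conflict).
Premise 7 is O(¬forward_consent → ¬declare_conflict); contrapositively O(declare_conflict → forward_consent). Since O(declare_conflict) holds, K gives O(forward_consent).
Premise 9, O(lower_boom → ¬forward_consent), contraposes to O(forward_consent → ¬lower_boom); with O(forward_consent) we get O(¬lower_boom).
With premise 8, O(¬lower_boom → record_form), the K-axiom yields O(record_form).
The contrapositive of premise 4 (O(waive_blueprint → ¬record_form)) is O(record_form → ¬waive_blueprint), and O(record_form) is already established, so O(¬waive_blueprint).
Applying K to premise 12 (O(¬waive_blueprint → ¬file_minutes)) and O(¬waive_blueprint) yields O(¬file_minutes).
Premise 6, O(seal_directive → file_minutes), contraposes to O(¬file_minutes → ¬seal_directive); with O(¬file_minutes) we get O(¬seal_directive).
So O(¬seal_directive) holds, i.e. seal_directive is forbidden. None of the other listed options is forbidden under the premises.

seal_directive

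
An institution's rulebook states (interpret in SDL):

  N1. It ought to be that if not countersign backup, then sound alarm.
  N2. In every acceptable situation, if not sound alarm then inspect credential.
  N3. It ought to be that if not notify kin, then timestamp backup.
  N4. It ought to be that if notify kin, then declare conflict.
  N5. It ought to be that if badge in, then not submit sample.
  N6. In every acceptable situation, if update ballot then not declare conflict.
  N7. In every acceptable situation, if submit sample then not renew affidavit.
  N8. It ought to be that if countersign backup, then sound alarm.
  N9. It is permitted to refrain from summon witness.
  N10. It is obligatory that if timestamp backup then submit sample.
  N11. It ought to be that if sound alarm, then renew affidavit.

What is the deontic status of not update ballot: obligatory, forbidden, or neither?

Obligatory

Premises 1 and 8 are O(¬countersign_backup → sound_alarm) and O(countersign_backup → sound_alarm); every ideal world satisfies ¬countersign_backup or countersign_backup, so in either case sound_alarm holds — hence O(sound_alarm).
Premise 11 is O(sound_alarm → renew_affidavit); since O(sound_alarm), deontic closure gives O(renew_affidavit).
Premise 7 is O(submit_sample → ¬renew_affidavit); contrapositively O(renew_affidavit → ¬submit_sample). Since O(renew_affidavit) holds, K gives O(¬submit_sample).
Premise 10 is O(timestamp_backup → submit_sample); contrapositively O(¬submit_sample → ¬timestamp_backup). Since O(¬submit_sample) holds, K gives O(¬timestamp_backup).
The contrapositive of premise 3 (O(¬notify_kin → timestamp_backup)) is O(¬timestamp_backup → notify_kin), and O(¬timestamp_backup) is already established, so O(notify_kin).
Premise 4 is O(notify_kin → declare_conflict); since O(notify_kin), deontic closure gives O(declare_conflict).
Premise 6, O(update_ballot → ¬declare_conflict), contraposes to O(declare_conflict → ¬update_ballot); with O(declare_conflict) we get O(¬update_ballot).
Premises 2, 5, 9 do not contribute to this derivation.
Hence ¬update_ballot is obligatory.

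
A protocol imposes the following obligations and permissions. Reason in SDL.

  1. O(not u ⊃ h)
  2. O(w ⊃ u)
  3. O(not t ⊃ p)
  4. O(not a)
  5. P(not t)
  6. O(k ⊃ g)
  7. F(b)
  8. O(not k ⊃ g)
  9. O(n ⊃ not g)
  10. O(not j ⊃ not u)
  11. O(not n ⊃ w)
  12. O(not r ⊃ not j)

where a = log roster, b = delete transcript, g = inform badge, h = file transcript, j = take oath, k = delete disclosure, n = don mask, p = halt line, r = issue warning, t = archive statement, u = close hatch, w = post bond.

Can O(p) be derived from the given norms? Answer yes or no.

No

Premise 3 is O(not t ⊃ p), but O(not t) is not derivable from the premises (the permission P(not t) asserts only not O(t), not O(not t)), so it does not yield O(p).
No other premise forces O(p). An ideal world satisfying every premise can still have p false, so O(p) is not derivable.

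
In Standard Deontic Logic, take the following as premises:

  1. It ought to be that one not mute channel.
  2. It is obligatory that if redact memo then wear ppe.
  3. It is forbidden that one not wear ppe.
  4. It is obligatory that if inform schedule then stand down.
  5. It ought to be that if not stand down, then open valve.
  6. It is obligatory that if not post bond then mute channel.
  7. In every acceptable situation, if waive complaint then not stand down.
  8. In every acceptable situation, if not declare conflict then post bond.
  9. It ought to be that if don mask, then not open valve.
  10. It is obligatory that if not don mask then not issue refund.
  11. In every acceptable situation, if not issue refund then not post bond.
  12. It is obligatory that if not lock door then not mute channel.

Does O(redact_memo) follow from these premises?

Premise 2 is O(redact_memo → wear_ppe); even if O(wear_ppe) held, inferring O(redact_memo) would be affirming the consequent — invalid.
No other premise forces O(redact_memo). An ideal world satisfying every premise can still have redact_memo false, so O(redact_memo) is not derivable.

No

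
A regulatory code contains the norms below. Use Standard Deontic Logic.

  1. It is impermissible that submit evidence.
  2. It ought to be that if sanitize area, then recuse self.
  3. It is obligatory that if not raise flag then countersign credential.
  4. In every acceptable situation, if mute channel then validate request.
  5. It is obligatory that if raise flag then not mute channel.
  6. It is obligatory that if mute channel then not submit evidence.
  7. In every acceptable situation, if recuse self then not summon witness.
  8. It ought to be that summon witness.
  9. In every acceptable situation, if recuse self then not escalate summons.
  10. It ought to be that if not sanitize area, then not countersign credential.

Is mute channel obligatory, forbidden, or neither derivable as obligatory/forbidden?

Premise 8 gives O(summon_witness).
Premise 7 is O(recuse_self → ¬summon_witness); contrapositively O(summon_witness → ¬recuse_self). Since O(summon_witness) holds, K gives O(¬recuse_self).
Premise 2 is O(sanitize_area → recuse_self); contrapositively O(¬recuse_self → ¬sanitize_area). Since O(¬recuse_self) holds, K gives O(¬sanitize_area).
Premise 10 is O(¬sanitize_area → ¬countersign_credential); since O(¬sanitize_area), deontic closure gives O(¬countersign_credential).
The contrapositive of premise 3 (O(¬raise_flag → countersign_credential)) is O(¬countersign_credential → raise_flag), and O(¬countersign_credential) is already established, so O(raise_flag).
With premise 5, O(raise_flag → ¬mute_channel), the K-axiom yields O(¬mute_channel).
Premises 1, 4, 6, 9 do not contribute to this derivation.
Thus O(¬mute_channel), which is F(mute_channel): mute_channel is forbidden.

Forbidden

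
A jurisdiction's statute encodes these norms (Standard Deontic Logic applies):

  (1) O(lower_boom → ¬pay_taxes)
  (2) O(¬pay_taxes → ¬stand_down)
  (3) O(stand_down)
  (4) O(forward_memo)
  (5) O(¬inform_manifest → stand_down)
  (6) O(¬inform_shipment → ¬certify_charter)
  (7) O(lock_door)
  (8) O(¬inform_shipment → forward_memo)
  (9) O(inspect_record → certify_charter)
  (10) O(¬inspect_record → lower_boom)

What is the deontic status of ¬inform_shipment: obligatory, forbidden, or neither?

Premise 3 gives O(stand_down).
The contrapositive of premise 2 (O(¬pay_taxes → ¬stand_down)) is O(stand_down → pay_taxes), and O(stand_down) is already established, so O(pay_taxes).
Premise 1 is O(lower_boom → ¬pay_taxes); contrapositively O(pay_taxes → ¬lower_boom). Since O(pay_taxes) holds, K gives O(¬lower_boom).
Premise 10, O(¬inspect_record → lower_boom), contraposes to O(¬lower_boom → inspect_record); with O(¬lower_boom) we get O(inspect_record).
From O(inspect_record) and premise 9, O(inspect_record → certify_charter), we obtain O(certify_charter).
Premise 6 is O(¬inform_shipment → ¬certify_charter); contrapositively O(certify_charter → inform_shipment). Since O(certify_charter) holds, K gives O(inform_shipment).
Premises 4, 5, 7, 8 do not contribute to this derivation.
Thus O(inform_shipment), which is F(¬inform_shipment): ¬inform_shipment is forbidden.

Forbidden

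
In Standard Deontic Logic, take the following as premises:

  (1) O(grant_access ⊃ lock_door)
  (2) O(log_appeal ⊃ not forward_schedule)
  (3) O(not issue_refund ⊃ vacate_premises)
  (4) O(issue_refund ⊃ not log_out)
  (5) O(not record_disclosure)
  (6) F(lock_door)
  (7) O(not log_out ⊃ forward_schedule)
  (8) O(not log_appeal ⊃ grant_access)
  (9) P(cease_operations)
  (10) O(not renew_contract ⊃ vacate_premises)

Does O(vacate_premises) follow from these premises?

F(lock_door) at premise 6 means O(not lock_door).
Premise 1, O(grant_access ⊃ lock_door), contraposes to O(not lock_door ⊃ not grant_access); with O(not lock_door) we get O(not grant_access).
Premise 8, O(not log_appeal ⊃ grant_access), contraposes to O(not grant_access ⊃ log_appeal); with O(not grant_access) we get O(log_appeal).
Applying K to premise 2 (O(log_appeal ⊃ not forward_schedule)) and O(log_appeal) yields O(not forward_schedule).
The contrapositive of premise 7 (O(not log_out ⊃ forward_schedule)) is O(not forward_schedule ⊃ log_out), and O(not forward_schedule) is already established, so O(log_out).
Premise 4 is O(issue_refund ⊃ not log_out); contrapositively O(log_out ⊃ not issue_refund). Since O(log_out) holds, K gives O(not issue_refund).
Premise 3 is O(not issue_refund ⊃ vacate_premises); since O(not issue_refund), deontic closure gives O(vacate_premises).
Premises 5, 9, 10 do not contribute to this derivation.
So O(vacate_premises) follows.

Yes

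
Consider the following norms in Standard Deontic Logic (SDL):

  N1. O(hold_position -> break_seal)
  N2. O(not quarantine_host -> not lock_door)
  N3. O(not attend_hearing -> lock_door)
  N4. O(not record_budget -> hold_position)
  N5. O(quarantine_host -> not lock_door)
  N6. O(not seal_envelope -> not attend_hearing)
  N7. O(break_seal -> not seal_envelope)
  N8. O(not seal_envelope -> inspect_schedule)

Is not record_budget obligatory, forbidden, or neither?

Forbidden

Premises 2 and 5 cover both cases: O(not quarantine_host -> not lock_door) and O(quarantine_host -> not lock_door). Since not quarantine_host ∨ quarantine_host is a tautology, O(not lock_door) follows.
Premise 3, O(not attend_hearing -> lock_door), contraposes to O(not lock_door -> attend_hearing); with O(not lock_door) we get O(attend_hearing).
Premise 6, O(not seal_envelope -> not attend_hearing), contraposes to O(attend_hearing -> seal_envelope); with O(attend_hearing) we get O(seal_envelope).
Premise 7 is O(break_seal -> not seal_envelope); contrapositively O(seal_envelope -> not break_seal). Since O(seal_envelope) holds, K gives O(not break_seal).
Premise 1, O(hold_position -> break_seal), contraposes to O(not break_seal -> not hold_position); with O(not break_seal) we get O(not hold_position).
Premise 4 is O(not record_budget -> hold_position); contrapositively O(not hold_position -> record_budget). Since O(not hold_position) holds, K gives O(record_budget).
Premise 8 does not contribute to this derivation.
Thus O(record_budget), which is F(not record_budget): not record_budget is forbidden.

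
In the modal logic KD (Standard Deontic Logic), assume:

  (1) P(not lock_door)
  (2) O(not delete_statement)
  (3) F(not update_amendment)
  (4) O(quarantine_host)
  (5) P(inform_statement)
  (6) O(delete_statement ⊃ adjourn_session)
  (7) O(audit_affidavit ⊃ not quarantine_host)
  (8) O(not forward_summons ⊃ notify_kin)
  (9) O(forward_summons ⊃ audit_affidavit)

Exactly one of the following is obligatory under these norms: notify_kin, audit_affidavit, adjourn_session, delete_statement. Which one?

notify_kin

From premise 4 we have O(quarantine_host).
The contrapositive of premise 7 (O(audit_affidavit ⊃ not quarantine_host)) is O(quarantine_host ⊃ not audit_affidavit), and O(quarantine_host) is already established, so O(not audit_affidavit).
Premise 9 is O(forward_summons ⊃ audit_affidavit); contrapositively O(not audit_affidavit ⊃ not forward_summons). Since O(not audit_affidavit) holds, K gives O(not forward_summons).
With premise 8, O(not forward_summons ⊃ notify_kin), the K-axiom yields O(notify_kin).
So O(notify_kin) holds — notify_kin is obligatory. None of the other listed options is made obligatory by any chain of premises.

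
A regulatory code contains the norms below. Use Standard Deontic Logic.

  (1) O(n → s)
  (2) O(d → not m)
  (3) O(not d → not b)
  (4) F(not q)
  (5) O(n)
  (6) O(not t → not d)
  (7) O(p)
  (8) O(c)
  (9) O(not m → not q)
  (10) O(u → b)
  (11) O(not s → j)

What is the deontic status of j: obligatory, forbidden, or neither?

Neither

Premise 11 is O(not s → j), but O(not s) is not derivable from the premises, so it does not yield O(j).
No premise or chain of K-axiom applications forces O(j), and none forces O(not j). So j is neither obligatory nor forbidden under these norms.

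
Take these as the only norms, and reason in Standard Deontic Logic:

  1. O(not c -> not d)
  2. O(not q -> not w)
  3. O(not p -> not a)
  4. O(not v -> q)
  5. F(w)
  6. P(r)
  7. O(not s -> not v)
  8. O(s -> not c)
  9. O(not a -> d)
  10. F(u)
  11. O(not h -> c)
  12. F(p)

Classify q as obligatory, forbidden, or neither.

Premise 12 is F(p), i.e. O(not p).
With premise 3, O(not p -> not a), the K-axiom yields O(not a).
From O(not a) and premise 9, O(not a -> d), we obtain O(d).
Premise 1, O(not c -> not d), contraposes to O(d -> c); with O(d) we get O(c).
The contrapositive of premise 8 (O(s -> not c)) is O(c -> not s), and O(c) is already established, so O(not s).
From O(not s) and premise 7, O(not s -> not v), we obtain O(not v).
From O(not v) and premise 4, O(not v -> q), we obtain O(q).
Premises 2, 5, 6, 10, 11 do not contribute to this derivation.
Hence q is obligatory.

Obligatory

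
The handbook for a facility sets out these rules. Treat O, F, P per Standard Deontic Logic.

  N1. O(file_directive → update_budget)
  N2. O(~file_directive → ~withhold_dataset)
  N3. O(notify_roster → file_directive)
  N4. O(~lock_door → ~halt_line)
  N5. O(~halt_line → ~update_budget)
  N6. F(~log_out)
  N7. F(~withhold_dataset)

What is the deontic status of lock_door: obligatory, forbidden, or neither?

Obligatory

F(~withhold_dataset) at premise 7 means O(withhold_dataset).
Premise 2, O(~file_directive → ~withhold_dataset), contraposes to O(withhold_dataset → file_directive); with O(withhold_dataset) we get O(file_directive).
Applying K to premise 1 (O(file_directive → update_budget)) and O(file_directive) yields O(update_budget).
Premise 5 is O(~halt_line → ~update_budget); contrapositively O(update_budget → halt_line). Since O(update_budget) holds, K gives O(halt_line).
The contrapositive of premise 4 (O(~lock_door → ~halt_line)) is O(halt_line → lock_door), and O(halt_line) is already established, so O(lock_door).
Premises 3, 6 do not contribute to this derivation.
Hence lock_door is obligatory.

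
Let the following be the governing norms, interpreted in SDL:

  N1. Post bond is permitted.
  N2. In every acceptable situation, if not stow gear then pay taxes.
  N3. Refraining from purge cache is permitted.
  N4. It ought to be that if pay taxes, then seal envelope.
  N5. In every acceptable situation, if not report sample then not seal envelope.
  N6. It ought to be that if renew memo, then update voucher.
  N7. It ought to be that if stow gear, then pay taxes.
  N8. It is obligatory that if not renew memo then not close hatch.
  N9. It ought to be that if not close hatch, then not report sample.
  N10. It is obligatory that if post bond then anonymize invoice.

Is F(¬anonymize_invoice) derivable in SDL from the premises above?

Premise 10 is O(post_bond → anonymize_invoice), but O(post_bond) is not derivable from the premises (the permission P(post_bond) asserts only ¬O(¬post_bond), not O(post_bond)), so it does not yield O(anonymize_invoice).
No other premise forces O(anonymize_invoice). An ideal world satisfying every premise can still have ¬anonymize_invoice true, so F(¬anonymize_invoice) is not derivable.

No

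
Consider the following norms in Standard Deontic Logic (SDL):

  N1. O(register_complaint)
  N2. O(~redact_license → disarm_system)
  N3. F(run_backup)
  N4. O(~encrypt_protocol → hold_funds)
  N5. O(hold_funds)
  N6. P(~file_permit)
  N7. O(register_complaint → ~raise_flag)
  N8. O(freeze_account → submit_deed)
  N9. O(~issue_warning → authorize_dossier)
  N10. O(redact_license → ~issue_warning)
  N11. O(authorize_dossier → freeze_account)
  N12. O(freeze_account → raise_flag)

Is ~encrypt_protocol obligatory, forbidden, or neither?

Neither

Premise 4 is O(~encrypt_protocol → hold_funds); even if O(hold_funds) held, inferring O(~encrypt_protocol) would be affirming the consequent — invalid.
No premise or chain of K-axiom applications forces O(~encrypt_protocol), and none forces O(encrypt_protocol). So ~encrypt_protocol is neither obligatory nor forbidden under these norms.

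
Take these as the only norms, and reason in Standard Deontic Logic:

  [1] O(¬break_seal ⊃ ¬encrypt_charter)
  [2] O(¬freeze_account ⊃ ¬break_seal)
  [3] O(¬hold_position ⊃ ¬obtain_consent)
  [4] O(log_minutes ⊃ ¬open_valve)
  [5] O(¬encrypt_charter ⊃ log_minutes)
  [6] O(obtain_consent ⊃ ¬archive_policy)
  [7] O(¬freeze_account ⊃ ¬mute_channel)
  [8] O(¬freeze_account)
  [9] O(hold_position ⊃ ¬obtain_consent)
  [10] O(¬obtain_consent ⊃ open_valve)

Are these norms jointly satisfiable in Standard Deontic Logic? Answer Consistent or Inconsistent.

Inconsistent

Premises 9 and 3 cover both cases: O(hold_position ⊃ ¬obtain_consent) and O(¬hold_position ⊃ ¬obtain_consent). Since hold_position ∨ ¬hold_position is a tautology, O(¬obtain_consent) follows.
Applying K to premise 10 (O(¬obtain_consent ⊃ open_valve)) and O(¬obtain_consent) yields O(open_valve).
Premise 4, O(log_minutes ⊃ ¬open_valve), contraposes to O(open_valve ⊃ ¬log_minutes); with O(open_valve) we get O(¬log_minutes).
Premise 5, O(¬encrypt_charter ⊃ log_minutes), contraposes to O(¬log_minutes ⊃ encrypt_charter); with O(¬log_minutes) we get O(encrypt_charter).
Premise 1, O(¬break_seal ⊃ ¬encrypt_charter), contraposes to O(encrypt_charter ⊃ break_seal); with O(encrypt_charter) we get O(break_seal).
Premise 2, O(¬freeze_account ⊃ ¬break_seal), contraposes to O(break_seal ⊃ freeze_account); with O(break_seal) we get O(freeze_account).
Yet premise 8 states O(¬freeze_account).
We now have both O(freeze_account) and O(¬freeze_account) — freeze_account is simultaneously obligatory and forbidden, violating the D-axiom.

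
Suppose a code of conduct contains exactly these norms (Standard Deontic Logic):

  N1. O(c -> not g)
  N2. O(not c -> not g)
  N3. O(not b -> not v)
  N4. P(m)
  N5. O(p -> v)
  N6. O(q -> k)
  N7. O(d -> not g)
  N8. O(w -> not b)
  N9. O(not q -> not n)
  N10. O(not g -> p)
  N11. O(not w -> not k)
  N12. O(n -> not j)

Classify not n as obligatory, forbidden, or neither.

Obligatory

By case analysis on not c: premise 2 gives O(not c -> not g) and premise 1 gives O(c -> not g), so O(not g) either way.
From O(not g) and premise 10, O(not g -> p), we obtain O(p).
Premise 5 is O(p -> v); since O(p), deontic closure gives O(v).
Premise 3 is O(not b -> not v); contrapositively O(v -> b). Since O(v) holds, K gives O(b).
The contrapositive of premise 8 (O(w -> not b)) is O(b -> not w), and O(b) is already established, so O(not w).
From O(not w) and premise 11, O(not w -> not k), we obtain O(not k).
Premise 6 is O(q -> k); contrapositively O(not k -> not q). Since O(not k) holds, K gives O(not q).
From O(not q) and premise 9, O(not q -> not n), we obtain O(not n).
Premises 4, 7, 12 do not contribute to this derivation.
Hence not n is obligatory.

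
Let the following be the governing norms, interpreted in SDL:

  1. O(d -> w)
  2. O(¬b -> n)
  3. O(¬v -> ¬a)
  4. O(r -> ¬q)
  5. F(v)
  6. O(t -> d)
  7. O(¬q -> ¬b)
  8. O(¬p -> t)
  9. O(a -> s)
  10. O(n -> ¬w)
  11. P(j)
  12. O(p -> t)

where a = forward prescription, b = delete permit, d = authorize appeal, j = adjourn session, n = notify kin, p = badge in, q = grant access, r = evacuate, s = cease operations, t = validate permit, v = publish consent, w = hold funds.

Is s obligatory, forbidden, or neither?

Premise 9 is O(a -> s), but O(a) is not derivable from the premises, so it does not yield O(s).
No premise or chain of K-axiom applications forces O(s), and none forces O(¬s). So s is neither obligatory nor forbidden under these norms.

Neither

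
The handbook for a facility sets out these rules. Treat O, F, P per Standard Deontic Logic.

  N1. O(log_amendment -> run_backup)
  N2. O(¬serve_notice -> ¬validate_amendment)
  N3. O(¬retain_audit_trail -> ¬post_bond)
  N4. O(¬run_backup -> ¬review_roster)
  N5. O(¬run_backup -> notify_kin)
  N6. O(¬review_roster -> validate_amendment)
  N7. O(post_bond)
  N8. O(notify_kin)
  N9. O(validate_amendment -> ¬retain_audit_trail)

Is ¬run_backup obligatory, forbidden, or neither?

Premise 7 states O(post_bond) outright.
The contrapositive of premise 3 (O(¬retain_audit_trail -> ¬post_bond)) is O(post_bond -> retain_audit_trail), and O(post_bond) is already established, so O(retain_audit_trail).
Premise 9, O(validate_amendment -> ¬retain_audit_trail), contraposes to O(retain_audit_trail -> ¬validate_amendment); with O(retain_audit_trail) we get O(¬validate_amendment).
Premise 6 is O(¬review_roster -> validate_amendment); contrapositively O(¬validate_amendment -> review_roster). Since O(¬validate_amendment) holds, K gives O(review_roster).
The contrapositive of premise 4 (O(¬run_backup -> ¬review_roster)) is O(review_roster -> run_backup), and O(review_roster) is already established, so O(run_backup).
Premises 1, 2, 5, 8 do not contribute to this derivation.
Thus O(run_backup), which is F(¬run_backup): ¬run_backup is forbidden.

Forbidden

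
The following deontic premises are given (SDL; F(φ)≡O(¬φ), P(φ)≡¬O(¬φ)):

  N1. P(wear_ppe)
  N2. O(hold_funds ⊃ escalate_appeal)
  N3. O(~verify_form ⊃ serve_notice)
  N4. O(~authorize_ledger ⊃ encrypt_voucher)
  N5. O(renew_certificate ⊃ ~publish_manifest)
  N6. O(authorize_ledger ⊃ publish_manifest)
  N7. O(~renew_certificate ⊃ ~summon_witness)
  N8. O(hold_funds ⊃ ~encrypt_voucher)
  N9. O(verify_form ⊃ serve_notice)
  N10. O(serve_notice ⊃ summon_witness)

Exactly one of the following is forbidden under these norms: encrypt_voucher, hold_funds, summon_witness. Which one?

By case analysis on ~verify_form: premise 3 gives O(~verify_form ⊃ serve_notice) and premise 9 gives O(verify_form ⊃ serve_notice), so O(serve_notice) either way.
With premise 10, O(serve_notice ⊃ summon_witness), the K-axiom yields O(summon_witness).
Premise 7 is O(~renew_certificate ⊃ ~summon_witness); contrapositively O(summon_witness ⊃ renew_certificate). Since O(summon_witness) holds, K gives O(renew_certificate).
Premise 5 is O(renew_certificate ⊃ ~publish_manifest); since O(renew_certificate), deontic closure gives O(~publish_manifest).
Premise 6, O(authorize_ledger ⊃ publish_manifest), contraposes to O(~publish_manifest ⊃ ~authorize_ledger); with O(~publish_manifest) we get O(~authorize_ledger).
From O(~authorize_ledger) and premise 4, O(~authorize_ledger ⊃ encrypt_voucher), we obtain O(encrypt_voucher).
Premise 8, O(hold_funds ⊃ ~encrypt_voucher), contraposes to O(encrypt_voucher ⊃ ~hold_funds); with O(encrypt_voucher) we get O(~hold_funds).
So O(~hold_funds) holds, i.e. hold_funds is forbidden. None of the other listed options is forbidden under the premises.

hold_funds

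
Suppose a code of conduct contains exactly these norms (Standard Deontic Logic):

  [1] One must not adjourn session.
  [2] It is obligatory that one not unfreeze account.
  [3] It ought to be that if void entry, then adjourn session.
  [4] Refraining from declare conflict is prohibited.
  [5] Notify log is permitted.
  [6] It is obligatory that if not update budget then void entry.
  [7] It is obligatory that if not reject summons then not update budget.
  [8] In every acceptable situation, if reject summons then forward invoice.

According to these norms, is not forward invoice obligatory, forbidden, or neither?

Forbidden

Premise 1 is F(adjourn_session), i.e. O(¬adjourn_session).
The contrapositive of premise 3 (O(void_entry → adjourn_session)) is O(¬adjourn_session → ¬void_entry), and O(¬adjourn_session) is already established, so O(¬void_entry).
Premise 6 is O(¬update_budget → void_entry); contrapositively O(¬void_entry → update_budget). Since O(¬void_entry) holds, K gives O(update_budget).
Premise 7 is O(¬reject_summons → ¬update_budget); contrapositively O(update_budget → reject_summons). Since O(update_budget) holds, K gives O(reject_summons).
From O(reject_summons) and premise 8, O(reject_summons → forward_invoice), we obtain O(forward_invoice).
Premises 2, 4, 5 do not contribute to this derivation.
Thus O(forward_invoice), which is F(¬forward_invoice): ¬forward_invoice is forbidden.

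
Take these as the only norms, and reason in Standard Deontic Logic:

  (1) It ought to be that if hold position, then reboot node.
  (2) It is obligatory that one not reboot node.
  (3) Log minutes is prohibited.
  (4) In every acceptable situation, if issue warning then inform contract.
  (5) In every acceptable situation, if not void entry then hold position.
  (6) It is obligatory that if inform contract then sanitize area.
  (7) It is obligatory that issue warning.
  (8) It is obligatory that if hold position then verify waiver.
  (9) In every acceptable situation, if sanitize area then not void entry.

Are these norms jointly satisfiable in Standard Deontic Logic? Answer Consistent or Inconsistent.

Inconsistent

Premise 2 states O(¬reboot_node) outright.
Premise 1 is O(hold_position → reboot_node); contrapositively O(¬reboot_node → ¬hold_position). Since O(¬reboot_node) holds, K gives O(¬hold_position).
The contrapositive of premise 5 (O(¬void_entry → hold_position)) is O(¬hold_position → void_entry), and O(¬hold_position) is already established, so O(void_entry).
The contrapositive of premise 9 (O(sanitize_area → ¬void_entry)) is O(void_entry → ¬sanitize_area), and O(void_entry) is already established, so O(¬sanitize_area).
Premise 6 is O(inform_contract → sanitize_area); contrapositively O(¬sanitize_area → ¬inform_contract). Since O(¬sanitize_area) holds, K gives O(¬inform_contract).
The contrapositive of premise 4 (O(issue_warning → inform_contract)) is O(¬inform_contract → ¬issue_warning), and O(¬inform_contract) is already established, so O(¬issue_warning).
But premise 7 directly asserts O(issue_warning).
We now have both O(¬issue_warning) and O(issue_warning) — issue_warning is simultaneously obligatory and forbidden, violating the D-axiom.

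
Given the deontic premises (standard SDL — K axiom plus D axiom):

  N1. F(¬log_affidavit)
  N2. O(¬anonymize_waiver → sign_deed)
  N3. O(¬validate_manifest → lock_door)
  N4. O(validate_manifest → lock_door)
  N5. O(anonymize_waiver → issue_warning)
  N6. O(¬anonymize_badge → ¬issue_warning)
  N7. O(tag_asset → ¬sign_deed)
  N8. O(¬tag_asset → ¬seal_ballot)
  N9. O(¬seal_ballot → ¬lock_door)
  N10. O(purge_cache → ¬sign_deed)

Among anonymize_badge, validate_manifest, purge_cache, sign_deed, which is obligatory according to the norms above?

Premises 4 and 3 cover both cases: O(validate_manifest → lock_door) and O(¬validate_manifest → lock_door). Since validate_manifest ∨ ¬validate_manifest is a tautology, O(lock_door) follows.
Premise 9 is O(¬seal_ballot → ¬lock_door); contrapositively O(lock_door → seal_ballot). Since O(lock_door) holds, K gives O(seal_ballot).
Premise 8 is O(¬tag_asset → ¬seal_ballot); contrapositively O(seal_ballot → tag_asset). Since O(seal_ballot) holds, K gives O(tag_asset).
Premise 7 is O(tag_asset → ¬sign_deed); since O(tag_asset), deontic closure gives O(¬sign_deed).
Premise 2, O(¬anonymize_waiver → sign_deed), contraposes to O(¬sign_deed → anonymize_waiver); with O(¬sign_deed) we get O(anonymize_waiver).
From O(anonymize_waiver) and premise 5, O(anonymize_waiver → issue_warning), we obtain O(issue_warning).
Premise 6 is O(¬anonymize_badge → ¬issue_warning); contrapositively O(issue_warning → anonymize_badge). Since O(issue_warning) holds, K gives O(anonymize_badge).
So O(anonymize_badge) holds — anonymize_badge is obligatory. None of the other listed options is made obligatory by any chain of premises.

anonymize_badge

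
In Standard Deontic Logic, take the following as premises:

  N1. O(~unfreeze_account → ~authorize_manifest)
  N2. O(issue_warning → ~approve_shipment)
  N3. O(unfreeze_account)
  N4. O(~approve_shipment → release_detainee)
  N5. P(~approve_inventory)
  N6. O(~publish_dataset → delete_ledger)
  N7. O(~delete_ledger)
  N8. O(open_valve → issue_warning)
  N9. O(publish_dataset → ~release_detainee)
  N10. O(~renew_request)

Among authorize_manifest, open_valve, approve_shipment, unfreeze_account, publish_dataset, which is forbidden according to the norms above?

open_valve

Premise 7 gives O(~delete_ledger).
Premise 6 is O(~publish_dataset → delete_ledger); contrapositively O(~delete_ledger → publish_dataset). Since O(~delete_ledger) holds, K gives O(publish_dataset).
Applying K to premise 9 (O(publish_dataset → ~release_detainee)) and O(publish_dataset) yields O(~release_detainee).
Premise 4 is O(~approve_shipment → release_detainee); contrapositively O(~release_detainee → approve_shipment). Since O(~release_detainee) holds, K gives O(approve_shipment).
The contrapositive of premise 2 (O(issue_warning → ~approve_shipment)) is O(approve_shipment → ~issue_warning), and O(approve_shipment) is already established, so O(~issue_warning).
Premise 8 is O(open_valve → issue_warning); contrapositively O(~issue_warning → ~open_valve). Since O(~issue_warning) holds, K gives O(~open_valve).
So O(~open_valve) holds, i.e. open_valve is forbidden. None of the other listed options is forbidden under the premises.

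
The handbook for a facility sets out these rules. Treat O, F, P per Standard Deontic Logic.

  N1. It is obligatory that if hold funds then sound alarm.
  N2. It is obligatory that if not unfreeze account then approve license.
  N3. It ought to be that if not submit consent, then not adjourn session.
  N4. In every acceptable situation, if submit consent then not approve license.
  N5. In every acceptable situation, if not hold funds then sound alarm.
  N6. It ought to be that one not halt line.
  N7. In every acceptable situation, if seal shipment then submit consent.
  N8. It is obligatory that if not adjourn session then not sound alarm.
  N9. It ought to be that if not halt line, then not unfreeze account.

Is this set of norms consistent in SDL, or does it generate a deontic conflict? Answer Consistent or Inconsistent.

Inconsistent

Premises 5 and 1 are O(¬hold_funds → sound_alarm) and O(hold_funds → sound_alarm); every ideal world satisfies ¬hold_funds or hold_funds, so in either case sound_alarm holds — hence O(sound_alarm).
Premise 8, O(¬adjourn_session → ¬sound_alarm), contraposes to O(sound_alarm → adjourn_session); with O(sound_alarm) we get O(adjourn_session).
Premise 3, O(¬submit_consent → ¬adjourn_session), contraposes to O(adjourn_session → submit_consent); with O(adjourn_session) we get O(submit_consent).
Applying K to premise 4 (O(submit_consent → ¬approve_license)) and O(submit_consent) yields O(¬approve_license).
Premise 2 is O(¬unfreeze_account → approve_license); contrapositively O(¬approve_license → unfreeze_account). Since O(¬approve_license) holds, K gives O(unfreeze_account).
Premise 9 is O(¬halt_line → ¬unfreeze_account); contrapositively O(unfreeze_account → halt_line). Since O(unfreeze_account) holds, K gives O(halt_line).
Yet premise 6 states O(¬halt_line).
We now have both O(halt_line) and O(¬halt_line) — halt_line is simultaneously obligatory and forbidden, violating the D-axiom.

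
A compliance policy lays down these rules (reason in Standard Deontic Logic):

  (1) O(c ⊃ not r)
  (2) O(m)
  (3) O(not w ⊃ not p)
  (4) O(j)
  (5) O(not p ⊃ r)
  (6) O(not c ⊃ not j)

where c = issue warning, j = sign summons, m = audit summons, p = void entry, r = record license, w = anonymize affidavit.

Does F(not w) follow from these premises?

Yes

Premise 4 gives O(j).
The contrapositive of premise 6 (O(not c ⊃ not j)) is O(j ⊃ c), and O(j) is already established, so O(c).
Applying K to premise 1 (O(c ⊃ not r)) and O(c) yields O(not r).
Premise 5 is O(not p ⊃ r); contrapositively O(not r ⊃ p). Since O(not r) holds, K gives O(p).
The contrapositive of premise 3 (O(not w ⊃ not p)) is O(p ⊃ w), and O(p) is already established, so O(w).
Premise 2 does not contribute to this derivation.
So O(w) holds, i.e. F(not w). The claim follows.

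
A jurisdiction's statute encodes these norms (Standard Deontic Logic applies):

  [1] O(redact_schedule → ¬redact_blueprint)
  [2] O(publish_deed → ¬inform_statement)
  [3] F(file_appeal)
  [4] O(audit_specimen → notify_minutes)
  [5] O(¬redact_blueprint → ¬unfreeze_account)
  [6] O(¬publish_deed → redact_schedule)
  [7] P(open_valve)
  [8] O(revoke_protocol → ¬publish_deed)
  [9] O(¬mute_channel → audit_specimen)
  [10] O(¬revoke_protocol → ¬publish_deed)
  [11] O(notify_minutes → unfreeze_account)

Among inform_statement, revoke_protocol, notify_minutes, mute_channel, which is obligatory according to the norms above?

mute_channel

By case analysis on ¬revoke_protocol: premise 10 gives O(¬revoke_protocol → ¬publish_deed) and premise 8 gives O(revoke_protocol → ¬publish_deed), so O(¬publish_deed) either way.
From O(¬publish_deed) and premise 6, O(¬publish_deed → redact_schedule), we obtain O(redact_schedule).
With premise 1, O(redact_schedule → ¬redact_blueprint), the K-axiom yields O(¬redact_blueprint).
From O(¬redact_blueprint) and premise 5, O(¬redact_blueprint → ¬unfreeze_account), we obtain O(¬unfreeze_account).
The contrapositive of premise 11 (O(notify_minutes → unfreeze_account)) is O(¬unfreeze_account → ¬notify_minutes), and O(¬unfreeze_account) is already established, so O(¬notify_minutes).
Premise 4, O(audit_specimen → notify_minutes), contraposes to O(¬notify_minutes → ¬audit_specimen); with O(¬notify_minutes) we get O(¬audit_specimen).
Premise 9 is O(¬mute_channel → audit_specimen); contrapositively O(¬audit_specimen → mute_channel). Since O(¬audit_specimen) holds, K gives O(mute_channel).
So O(mute_channel) holds — mute_channel is obligatory. None of the other listed options is made obligatory by any chain of premises.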